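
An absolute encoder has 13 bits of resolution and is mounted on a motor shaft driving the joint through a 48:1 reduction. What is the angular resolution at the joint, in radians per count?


counts = 2^13 = 8192
effective counts at joint = 8192 * 48 = 393216
resolution = 2*pi / 393216
= 1.5979e-05 rad/count


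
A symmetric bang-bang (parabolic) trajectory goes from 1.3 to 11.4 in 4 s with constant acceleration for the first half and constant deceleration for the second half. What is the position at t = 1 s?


Symmetric rest-to-rest: each phase covers (pf-p0)/2 in time T/2. 0.5*a*(T/2)^2 = (pf-p0)/2 => a = 4*(pf-p0)/T^2
a = 4*(11.4-1.3)/4^2 = 2.525
t = 1 is in the acceleration phase (t <= T/2).
p = p0 + 0.5*a*t^2 = 1.3 + 0.5*2.525*1^2
= 2.5625


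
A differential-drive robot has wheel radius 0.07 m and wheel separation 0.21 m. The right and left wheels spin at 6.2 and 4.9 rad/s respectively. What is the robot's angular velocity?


vR = r*wR = 0.07*6.2 = 0.434 m/s
vL = r*wL = 0.07*4.9 = 0.343 m/s
v = (vR+vL)/2 = 0.3885 m/s
omega = (vR-vL)/L = 0.4333 rad/s
angular velocity = 0.4333 rad/s


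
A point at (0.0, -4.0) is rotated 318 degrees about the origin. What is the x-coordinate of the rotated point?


x' = x*cos(theta) - y*sin(theta)
cos(318 deg) = 0.7431, sin(318 deg) = -0.6691
x' = 0.0 * 0.7431 - -4.0 * -0.6691
= 0.0 - 2.6765
= -2.6765


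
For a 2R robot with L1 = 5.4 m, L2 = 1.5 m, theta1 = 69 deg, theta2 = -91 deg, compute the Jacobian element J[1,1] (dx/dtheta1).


J[1,1] = -L1*sin(t1) - L2*sin(t1+t2)
= -5.4*sin(69) - 1.5*sin(-22)
= -4.4794


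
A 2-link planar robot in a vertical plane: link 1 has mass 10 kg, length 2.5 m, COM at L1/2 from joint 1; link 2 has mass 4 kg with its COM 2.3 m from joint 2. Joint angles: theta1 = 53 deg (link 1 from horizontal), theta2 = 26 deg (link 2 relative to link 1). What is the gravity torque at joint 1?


Horizontal distance from joint 1 to link-1 COM:
  x_c1 = (L1/2)*cos(t1) = 1.25 * 0.6018 = 0.7523 m
Horizontal distance from joint 1 to link-2 COM:
  x_c2 = L1*cos(t1) + Lc2*cos(t1+t2)
       = 2.5*0.6018 + 2.3*0.1908 = 1.9434 m
tau1 = m1*g*x_c1 + m2*g*x_c2
     = 10*9.81*0.7523 + 4*9.81*1.9434
     = 73.7976 + 76.2589
     = 150.0565 Nm


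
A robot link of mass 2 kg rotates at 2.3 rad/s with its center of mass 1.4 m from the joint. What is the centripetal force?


F = m * omega^2 * r
= 2 * 2.3^2 * 1.4
= 2 * 5.29 * 1.4
= 14.812 N


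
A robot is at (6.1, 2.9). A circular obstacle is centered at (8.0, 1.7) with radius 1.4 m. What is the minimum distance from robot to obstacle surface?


center_dist = sqrt((6.1-8.0)^2 + (2.9-1.7)^2)
= sqrt(3.61 + 1.44)
= 2.2472
min_dist = center_dist - radius = 2.2472 - 1.4 = 0.8472 m


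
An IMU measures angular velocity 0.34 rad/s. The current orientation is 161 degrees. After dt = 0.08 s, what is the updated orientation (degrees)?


delta_theta = w * dt = 0.34 * 0.08 = 0.0272 rad
= 1.5584 deg
theta_new = 161 + 1.5584 = 162.5584 deg


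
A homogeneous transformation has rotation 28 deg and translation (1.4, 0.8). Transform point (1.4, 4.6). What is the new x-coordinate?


x' = cos(theta)*px - sin(theta)*py + tx
= 0.8829*1.4 - 0.4695*4.6 + 1.4
= 0.4766


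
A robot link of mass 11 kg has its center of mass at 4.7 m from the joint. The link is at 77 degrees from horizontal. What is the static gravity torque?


tau = m*g*L*cos(angle)
= 11 * 9.81 * 4.7 * cos(77 deg)
= 11 * 9.81 * 4.7 * 0.225
= 114.09 Nm


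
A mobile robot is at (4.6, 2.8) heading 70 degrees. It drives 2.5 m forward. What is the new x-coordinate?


x_new = x0 + d*cos(theta)
= 4.6 + 2.5*cos(70)
= 4.6 + 0.8551
= 5.4551


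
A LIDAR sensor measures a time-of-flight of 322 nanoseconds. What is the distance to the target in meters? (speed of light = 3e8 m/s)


tof = 322 ns = 3.22e-07 s
dist = c * tof / 2
= 3e8 * 3.22e-07 / 2
= 48.3 m


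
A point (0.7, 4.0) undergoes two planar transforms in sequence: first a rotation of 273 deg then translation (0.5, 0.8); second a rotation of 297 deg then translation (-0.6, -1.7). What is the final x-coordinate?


After transform 1:
x1 = cos(273)*0.7 - sin(273)*4.0 + 0.5 = 4.5312
y1 = sin(273)*0.7 + cos(273)*4.0 + 0.8 = 0.3103
After transform 2:
x2 = cos(297)*4.5312 - sin(297)*0.3103 + -0.6
= 1.7336


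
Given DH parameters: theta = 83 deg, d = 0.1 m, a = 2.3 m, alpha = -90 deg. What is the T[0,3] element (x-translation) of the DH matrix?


T[0,3] = a * cos(theta)
= 2.3 * cos(83 deg)
= 2.3 * 0.1219
= 0.2803


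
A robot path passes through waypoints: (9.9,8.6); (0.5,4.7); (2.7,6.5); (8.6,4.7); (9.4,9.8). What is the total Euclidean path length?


Segment lengths:
  seg1 = sqrt((-9.4)^2 + (-3.9)^2) = 10.1769
  seg2 = sqrt((2.2)^2 + (1.8)^2) = 2.8425
  seg3 = sqrt((5.9)^2 + (-1.8)^2) = 6.1685
  seg4 = sqrt((0.8)^2 + (5.1)^2) = 5.1624
Total = 24.3503


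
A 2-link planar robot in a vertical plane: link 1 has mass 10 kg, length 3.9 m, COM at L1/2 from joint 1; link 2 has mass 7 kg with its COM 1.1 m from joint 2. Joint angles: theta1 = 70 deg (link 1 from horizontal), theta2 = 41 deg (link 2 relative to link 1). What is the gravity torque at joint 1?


Horizontal distance from joint 1 to link-1 COM:
  x_c1 = (L1/2)*cos(t1) = 1.95 * 0.342 = 0.6669 m
Horizontal distance from joint 1 to link-2 COM:
  x_c2 = L1*cos(t1) + Lc2*cos(t1+t2)
       = 3.9*0.342 + 1.1*-0.3584 = 0.9397 m
tau1 = m1*g*x_c1 + m2*g*x_c2
     = 10*9.81*0.6669 + 7*9.81*0.9397
     = 65.4267 + 64.5274
     = 129.9541 Nm


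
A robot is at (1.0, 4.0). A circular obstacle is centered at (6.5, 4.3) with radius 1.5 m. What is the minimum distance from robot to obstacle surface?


center_dist = sqrt((1.0-6.5)^2 + (4.0-4.3)^2)
= sqrt(30.25 + 0.09)
= 5.5082
min_dist = center_dist - radius = 5.5082 - 1.5 = 4.0082 m


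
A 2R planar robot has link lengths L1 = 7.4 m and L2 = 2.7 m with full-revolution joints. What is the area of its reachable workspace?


r_max = L1 + L2 = 10.1 m
r_min = |L1 - L2| = 4.7 m
Area = pi*(r_max^2 - r_min^2)
= pi*(102.01 - 22.09)
= pi * 79.92
= 251.0761 m^2


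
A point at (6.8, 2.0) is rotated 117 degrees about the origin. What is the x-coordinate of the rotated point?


x' = x*cos(theta) - y*sin(theta)
cos(117 deg) = -0.454, sin(117 deg) = 0.891
x' = 6.8 * -0.454 - 2.0 * 0.891
= -3.0871 - 1.782
= -4.8691


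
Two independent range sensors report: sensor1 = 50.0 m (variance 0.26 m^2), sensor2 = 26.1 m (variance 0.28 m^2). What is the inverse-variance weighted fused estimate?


w1 = (1/var1) / (1/var1 + 1/var2)
   = 3.8462 / (3.8462 + 3.5714) = 0.5185
w2 = 1 - w1 = 0.4815
fused = w1*s1 + w2*s2 = 25.9259 + 12.5667
= 38.4926 m


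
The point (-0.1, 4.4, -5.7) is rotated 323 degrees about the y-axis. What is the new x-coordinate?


Rotation about y-axis: x' = x*cos(theta) + z*sin(theta)
= -0.1 * 0.7986 + -5.7 * -0.6018
= 3.3505


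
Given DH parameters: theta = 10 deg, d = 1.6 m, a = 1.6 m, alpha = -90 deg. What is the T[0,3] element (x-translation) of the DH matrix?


T[0,3] = a * cos(theta)
= 1.6 * cos(10 deg)
= 1.6 * 0.9848
= 1.5757


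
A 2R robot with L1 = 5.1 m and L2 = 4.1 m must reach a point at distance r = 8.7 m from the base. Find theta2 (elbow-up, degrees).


cos(theta2) = (r^2 - L1^2 - L2^2) / (2*L1*L2)
cos(theta2) = (75.69 - 26.01 - 16.81) / 41.82
cos(theta2) = 0.785988
theta2 = 38.1879 degrees


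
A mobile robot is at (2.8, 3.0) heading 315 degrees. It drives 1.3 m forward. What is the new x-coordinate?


x_new = x0 + d*cos(theta)
= 2.8 + 1.3*cos(315)
= 2.8 + 0.9192
= 3.7192


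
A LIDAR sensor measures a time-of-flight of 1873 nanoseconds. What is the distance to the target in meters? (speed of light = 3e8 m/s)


tof = 1873 ns = 1.873e-06 s
dist = c * tof / 2
= 3e8 * 1.873e-06 / 2
= 280.95 m


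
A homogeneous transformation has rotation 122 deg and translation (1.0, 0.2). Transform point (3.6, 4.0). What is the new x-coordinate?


x' = cos(theta)*px - sin(theta)*py + tx
= -0.5299*3.6 - 0.848*4.0 + 1.0
= -4.2999


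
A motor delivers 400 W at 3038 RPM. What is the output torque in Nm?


omega = 3038 * 2*pi/60 = 318.1386 rad/s
tau = P / omega = 400 / 318.1386
= 1.2573 Nm


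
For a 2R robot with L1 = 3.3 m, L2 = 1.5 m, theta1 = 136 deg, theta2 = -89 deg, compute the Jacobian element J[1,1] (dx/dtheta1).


J[1,1] = -L1*sin(t1) - L2*sin(t1+t2)
= -3.3*sin(136) - 1.5*sin(47)
= -3.3894


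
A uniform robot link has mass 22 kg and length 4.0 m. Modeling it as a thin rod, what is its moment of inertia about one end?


I = (1/3) * m * L^2
= (1/3) * 22 * 4.0^2
= 0.333333 * 22 * 16.0
= 117.3333 kg*m^2


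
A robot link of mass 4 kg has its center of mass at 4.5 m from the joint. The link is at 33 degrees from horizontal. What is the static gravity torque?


tau = m*g*L*cos(angle)
= 4 * 9.81 * 4.5 * cos(33 deg)
= 4 * 9.81 * 4.5 * 0.8387
= 148.0924 Nm


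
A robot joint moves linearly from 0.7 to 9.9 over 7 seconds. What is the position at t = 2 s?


s = t/T = 2/7 = 0.2857
p(t) = p0 + (pf-p0)*s
= 0.7 + (9.9 - 0.7) * 0.2857
= 3.3286


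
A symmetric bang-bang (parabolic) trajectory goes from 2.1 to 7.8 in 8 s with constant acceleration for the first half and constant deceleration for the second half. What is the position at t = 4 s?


Symmetric rest-to-rest: each phase covers (pf-p0)/2 in time T/2. 0.5*a*(T/2)^2 = (pf-p0)/2 => a = 4*(pf-p0)/T^2
a = 4*(7.8-2.1)/8^2 = 0.3562
t = 4 is in the acceleration phase (t <= T/2).
p = p0 + 0.5*a*t^2 = 2.1 + 0.5*0.3562*4^2
= 4.95


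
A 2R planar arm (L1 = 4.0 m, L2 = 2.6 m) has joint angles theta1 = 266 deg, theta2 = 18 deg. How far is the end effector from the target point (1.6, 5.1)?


End effector via forward kinematics:
x = L1*cos(t1) + L2*cos(t1+t2) = 0.35
y = L1*sin(t1) + L2*sin(t1+t2) = -6.513
Distance to target:
d = sqrt((1.6 - 0.35)^2 + (5.1 - -6.513)^2)
= sqrt(1.5626 + 134.8624)
= 11.6801 m


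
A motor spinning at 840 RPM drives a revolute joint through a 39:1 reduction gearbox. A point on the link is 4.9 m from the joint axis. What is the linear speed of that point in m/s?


omega_motor = 840 * 2*pi/60 = 87.9646 rad/s
omega_joint = omega_motor / 39 = 2.2555 rad/s
v = omega_joint * r = 2.2555 * 4.9
= 11.052 m/s


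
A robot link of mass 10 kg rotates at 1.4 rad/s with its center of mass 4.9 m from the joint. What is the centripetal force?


F = m * omega^2 * r
= 10 * 1.4^2 * 4.9
= 10 * 1.96 * 4.9
= 96.04 N


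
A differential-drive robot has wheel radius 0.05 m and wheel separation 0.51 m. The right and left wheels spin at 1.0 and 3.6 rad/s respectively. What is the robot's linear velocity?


vR = r*wR = 0.05*1.0 = 0.05 m/s
vL = r*wL = 0.05*3.6 = 0.18 m/s
v = (vR+vL)/2 = 0.115 m/s
omega = (vR-vL)/L = -0.2549 rad/s
linear velocity = 0.115 m/s


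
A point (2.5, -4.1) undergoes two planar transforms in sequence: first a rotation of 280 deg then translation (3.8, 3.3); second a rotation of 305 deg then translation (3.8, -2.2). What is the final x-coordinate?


After transform 1:
x1 = cos(280)*2.5 - sin(280)*-4.1 + 3.8 = 0.1964
y1 = sin(280)*2.5 + cos(280)*-4.1 + 3.3 = 0.126
After transform 2:
x2 = cos(305)*0.1964 - sin(305)*0.126 + 3.8
= 4.0159


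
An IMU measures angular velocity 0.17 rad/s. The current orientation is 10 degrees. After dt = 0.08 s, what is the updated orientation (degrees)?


delta_theta = w * dt = 0.17 * 0.08 = 0.0136 rad
= 0.7792 deg
theta_new = 10 + 0.7792 = 10.7792 deg


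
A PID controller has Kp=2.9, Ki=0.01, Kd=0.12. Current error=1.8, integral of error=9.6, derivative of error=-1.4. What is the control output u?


u = Kp*e + Ki*int(e) + Kd*de/dt
= 2.9*1.8 + 0.01*9.6 + 0.12*(-1.4)
= 5.22 + 0.096 + -0.168
= 5.148


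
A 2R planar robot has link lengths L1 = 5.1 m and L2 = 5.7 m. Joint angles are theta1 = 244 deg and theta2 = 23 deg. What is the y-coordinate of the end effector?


Convert angles to radians: theta1 = 4.2586, theta2 = 0.4014
y = L1*sin(theta1) + L2*sin(theta1+theta2)
y = -4.5838 + -5.6922
y = -10.276


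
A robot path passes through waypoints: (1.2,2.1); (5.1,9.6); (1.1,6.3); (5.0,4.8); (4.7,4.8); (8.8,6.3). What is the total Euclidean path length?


Segment lengths:
  seg1 = sqrt((3.9)^2 + (7.5)^2) = 8.4534
  seg2 = sqrt((-4.0)^2 + (-3.3)^2) = 5.1856
  seg3 = sqrt((3.9)^2 + (-1.5)^2) = 4.1785
  seg4 = sqrt((-0.3)^2 + (0.0)^2) = 0.3
  seg5 = sqrt((4.1)^2 + (1.5)^2) = 4.3658
Total = 22.4833


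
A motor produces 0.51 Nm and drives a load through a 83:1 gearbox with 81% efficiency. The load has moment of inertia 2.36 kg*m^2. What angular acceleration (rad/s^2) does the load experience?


tau_out = tau_motor * N * eta
= 0.51 * 83 * 0.81 = 34.2873 Nm
alpha = tau_out / I = 34.2873 / 2.36
= 14.5285 rad/s^2


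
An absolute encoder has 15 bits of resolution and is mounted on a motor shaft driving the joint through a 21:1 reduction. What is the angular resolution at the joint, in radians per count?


counts = 2^15 = 32768
effective counts at joint = 32768 * 21 = 688128
resolution = 2*pi / 688128
= 9.1308e-06 rad/count


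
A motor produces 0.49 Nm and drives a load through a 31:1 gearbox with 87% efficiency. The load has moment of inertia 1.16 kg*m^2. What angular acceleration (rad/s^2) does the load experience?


tau_out = tau_motor * N * eta
= 0.49 * 31 * 0.87 = 13.2153 Nm
alpha = tau_out / I = 13.2153 / 1.16
= 11.3925 rad/s^2


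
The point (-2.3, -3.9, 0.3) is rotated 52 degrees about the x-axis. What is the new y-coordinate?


Rotation about x-axis: y' = y*cos(theta) - z*sin(theta)
= -3.9 * 0.6157 - 0.3 * 0.788
= -2.6375


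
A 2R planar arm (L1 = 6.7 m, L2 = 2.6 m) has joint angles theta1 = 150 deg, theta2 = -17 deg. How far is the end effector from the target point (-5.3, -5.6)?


End effector via forward kinematics:
x = L1*cos(t1) + L2*cos(t1+t2) = -7.5756
y = L1*sin(t1) + L2*sin(t1+t2) = 5.2515
Distance to target:
d = sqrt((-5.3 - -7.5756)^2 + (-5.6 - 5.2515)^2)
= sqrt(5.1782 + 117.7555)
= 11.0875 m


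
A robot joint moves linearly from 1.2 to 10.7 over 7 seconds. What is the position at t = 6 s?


s = t/T = 6/7 = 0.8571
p(t) = p0 + (pf-p0)*s
= 1.2 + (10.7 - 1.2) * 0.8571
= 9.3429


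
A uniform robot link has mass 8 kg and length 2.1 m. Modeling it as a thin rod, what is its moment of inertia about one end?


I = (1/3) * m * L^2
= (1/3) * 8 * 2.1^2
= 0.333333 * 8 * 4.41
= 11.76 kg*m^2


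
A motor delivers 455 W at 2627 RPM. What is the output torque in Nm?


omega = 2627 * 2*pi/60 = 275.0988 rad/s
tau = P / omega = 455 / 275.0988
= 1.654 Nm


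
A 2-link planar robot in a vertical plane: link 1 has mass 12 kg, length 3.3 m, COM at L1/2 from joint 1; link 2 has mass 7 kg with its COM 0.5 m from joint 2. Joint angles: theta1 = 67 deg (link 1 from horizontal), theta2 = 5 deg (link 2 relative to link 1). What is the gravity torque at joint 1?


Horizontal distance from joint 1 to link-1 COM:
  x_c1 = (L1/2)*cos(t1) = 1.65 * 0.3907 = 0.6447 m
Horizontal distance from joint 1 to link-2 COM:
  x_c2 = L1*cos(t1) + Lc2*cos(t1+t2)
       = 3.3*0.3907 + 0.5*0.309 = 1.4439 m
tau1 = m1*g*x_c1 + m2*g*x_c2
     = 12*9.81*0.6447 + 7*9.81*1.4439
     = 75.8948 + 99.1541
     = 175.0489 Nm


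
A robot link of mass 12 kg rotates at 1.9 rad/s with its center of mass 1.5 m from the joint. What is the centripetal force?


F = m * omega^2 * r
= 12 * 1.9^2 * 1.5
= 12 * 3.61 * 1.5
= 64.98 N


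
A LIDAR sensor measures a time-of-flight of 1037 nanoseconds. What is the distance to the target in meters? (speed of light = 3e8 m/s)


tof = 1037 ns = 1.037e-06 s
dist = c * tof / 2
= 3e8 * 1.037e-06 / 2
= 155.55 m


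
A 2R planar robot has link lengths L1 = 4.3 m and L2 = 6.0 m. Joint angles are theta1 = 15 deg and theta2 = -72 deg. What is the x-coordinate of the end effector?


Convert angles to radians: theta1 = 0.2618, theta2 = -1.2566
x = L1*cos(theta1) + L2*cos(theta1+theta2)
x = 4.1535 + 3.2678
x = 7.4213


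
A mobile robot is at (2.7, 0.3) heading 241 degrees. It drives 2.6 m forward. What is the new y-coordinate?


y_new = y0 + d*sin(theta)
= 0.3 + 2.6*sin(241)
= 0.3 + -2.274
= -1.974


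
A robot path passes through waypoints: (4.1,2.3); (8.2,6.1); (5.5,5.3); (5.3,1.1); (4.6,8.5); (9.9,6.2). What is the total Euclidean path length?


Segment lengths:
  seg1 = sqrt((4.1)^2 + (3.8)^2) = 5.5902
  seg2 = sqrt((-2.7)^2 + (-0.8)^2) = 2.816
  seg3 = sqrt((-0.2)^2 + (-4.2)^2) = 4.2048
  seg4 = sqrt((-0.7)^2 + (7.4)^2) = 7.433
  seg5 = sqrt((5.3)^2 + (-2.3)^2) = 5.7775
Total = 25.8215


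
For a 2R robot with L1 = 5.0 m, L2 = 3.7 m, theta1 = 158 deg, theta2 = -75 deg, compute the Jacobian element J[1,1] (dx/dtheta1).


J[1,1] = -L1*sin(t1) - L2*sin(t1+t2)
= -5.0*sin(158) - 3.7*sin(83)
= -5.5455


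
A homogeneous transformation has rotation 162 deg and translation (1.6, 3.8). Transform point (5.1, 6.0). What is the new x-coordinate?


x' = cos(theta)*px - sin(theta)*py + tx
= -0.9511*5.1 - 0.309*6.0 + 1.6
= -5.1045


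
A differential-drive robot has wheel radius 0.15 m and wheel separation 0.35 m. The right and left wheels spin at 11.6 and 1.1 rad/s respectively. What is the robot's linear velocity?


vR = r*wR = 0.15*11.6 = 1.74 m/s
vL = r*wL = 0.15*1.1 = 0.165 m/s
v = (vR+vL)/2 = 0.9525 m/s
omega = (vR-vL)/L = 4.5 rad/s
linear velocity = 0.9525 m/s


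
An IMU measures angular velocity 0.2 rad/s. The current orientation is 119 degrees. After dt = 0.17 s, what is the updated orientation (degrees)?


delta_theta = w * dt = 0.2 * 0.17 = 0.034 rad
= 1.9481 deg
theta_new = 119 + 1.9481 = 120.9481 deg


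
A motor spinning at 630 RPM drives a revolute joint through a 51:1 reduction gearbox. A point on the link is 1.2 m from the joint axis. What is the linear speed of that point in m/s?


omega_motor = 630 * 2*pi/60 = 65.9734 rad/s
omega_joint = omega_motor / 51 = 1.2936 rad/s
v = omega_joint * r = 1.2936 * 1.2
= 1.5523 m/s


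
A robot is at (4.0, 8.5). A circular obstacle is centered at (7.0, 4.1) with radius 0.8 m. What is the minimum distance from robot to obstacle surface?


center_dist = sqrt((4.0-7.0)^2 + (8.5-4.1)^2)
= sqrt(9.0 + 19.36)
= 5.3254
min_dist = center_dist - radius = 5.3254 - 0.8 = 4.5254 m


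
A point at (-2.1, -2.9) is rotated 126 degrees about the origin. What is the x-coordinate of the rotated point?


x' = x*cos(theta) - y*sin(theta)
cos(126 deg) = -0.5878, sin(126 deg) = 0.809
x' = -2.1 * -0.5878 - -2.9 * 0.809
= 1.2343 - -2.3461
= 3.5805


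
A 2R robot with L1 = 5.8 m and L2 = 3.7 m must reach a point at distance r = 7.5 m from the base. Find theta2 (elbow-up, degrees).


cos(theta2) = (r^2 - L1^2 - L2^2) / (2*L1*L2)
cos(theta2) = (56.25 - 33.64 - 13.69) / 42.92
cos(theta2) = 0.207829
theta2 = 78.0049 degrees


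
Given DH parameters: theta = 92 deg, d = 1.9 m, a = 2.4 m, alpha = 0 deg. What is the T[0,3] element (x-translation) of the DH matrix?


T[0,3] = a * cos(theta)
= 2.4 * cos(92 deg)
= 2.4 * -0.0349
= -0.0838


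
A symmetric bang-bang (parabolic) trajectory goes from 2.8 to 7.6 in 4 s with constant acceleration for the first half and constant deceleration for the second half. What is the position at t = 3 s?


Symmetric rest-to-rest: each phase covers (pf-p0)/2 in time T/2. 0.5*a*(T/2)^2 = (pf-p0)/2 => a = 4*(pf-p0)/T^2
a = 4*(7.6-2.8)/4^2 = 1.2
t = 3 is in the deceleration phase (t > T/2).
p = pf - 0.5*a*(T-t)^2 = 7.6 - 0.5*1.2*1^2
= 7.0


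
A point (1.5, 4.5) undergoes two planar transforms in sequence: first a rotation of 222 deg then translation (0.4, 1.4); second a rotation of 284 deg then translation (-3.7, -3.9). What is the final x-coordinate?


After transform 1:
x1 = cos(222)*1.5 - sin(222)*4.5 + 0.4 = 2.2964
y1 = sin(222)*1.5 + cos(222)*4.5 + 1.4 = -2.9478
After transform 2:
x2 = cos(284)*2.2964 - sin(284)*-2.9478 + -3.7
= -6.0047


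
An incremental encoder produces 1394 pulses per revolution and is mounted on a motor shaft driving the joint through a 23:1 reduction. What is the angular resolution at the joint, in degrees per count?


counts per rev = 1394
effective counts at joint = 1394 * 23 = 32062
resolution = 360 / 32062
= 0.0112 deg/count


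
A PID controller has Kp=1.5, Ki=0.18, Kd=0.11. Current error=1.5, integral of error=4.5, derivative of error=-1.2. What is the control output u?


u = Kp*e + Ki*int(e) + Kd*de/dt
= 1.5*1.5 + 0.18*4.5 + 0.11*(-1.2)
= 2.25 + 0.81 + -0.132
= 2.928


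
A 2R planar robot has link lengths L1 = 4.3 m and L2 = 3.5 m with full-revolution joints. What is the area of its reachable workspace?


r_max = L1 + L2 = 7.8 m
r_min = |L1 - L2| = 0.8 m
Area = pi*(r_max^2 - r_min^2)
= pi*(60.84 - 0.64)
= pi * 60.2
= 189.1239 m^2


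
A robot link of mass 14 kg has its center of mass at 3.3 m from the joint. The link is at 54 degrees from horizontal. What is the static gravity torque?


tau = m*g*L*cos(angle)
= 14 * 9.81 * 3.3 * cos(54 deg)
= 14 * 9.81 * 3.3 * 0.5878
= 266.3972 Nm


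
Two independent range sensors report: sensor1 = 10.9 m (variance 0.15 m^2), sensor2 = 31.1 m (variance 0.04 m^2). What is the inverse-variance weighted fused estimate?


w1 = (1/var1) / (1/var1 + 1/var2)
   = 6.6667 / (6.6667 + 25.0) = 0.2105
w2 = 1 - w1 = 0.7895
fused = w1*s1 + w2*s2 = 2.2947 + 24.5526
= 26.8474 m


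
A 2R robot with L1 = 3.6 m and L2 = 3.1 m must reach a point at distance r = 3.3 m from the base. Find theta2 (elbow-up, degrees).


cos(theta2) = (r^2 - L1^2 - L2^2) / (2*L1*L2)
cos(theta2) = (10.89 - 12.96 - 9.61) / 22.32
cos(theta2) = -0.523297
theta2 = 121.5537 degrees


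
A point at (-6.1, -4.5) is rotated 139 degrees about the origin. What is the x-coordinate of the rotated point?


x' = x*cos(theta) - y*sin(theta)
cos(139 deg) = -0.7547, sin(139 deg) = 0.6561
x' = -6.1 * -0.7547 - -4.5 * 0.6561
= 4.6037 - -2.9523
= 7.556


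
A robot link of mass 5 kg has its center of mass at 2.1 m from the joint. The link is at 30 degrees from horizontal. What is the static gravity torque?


tau = m*g*L*cos(angle)
= 5 * 9.81 * 2.1 * cos(30 deg)
= 5 * 9.81 * 2.1 * 0.866
= 89.2049 Nm


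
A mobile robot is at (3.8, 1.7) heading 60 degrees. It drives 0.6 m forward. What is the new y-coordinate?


y_new = y0 + d*sin(theta)
= 1.7 + 0.6*sin(60)
= 1.7 + 0.5196
= 2.2196


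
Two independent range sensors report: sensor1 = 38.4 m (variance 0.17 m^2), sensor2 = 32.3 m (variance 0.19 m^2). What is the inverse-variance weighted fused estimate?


w1 = (1/var1) / (1/var1 + 1/var2)
   = 5.8824 / (5.8824 + 5.2632) = 0.5278
w2 = 1 - w1 = 0.4722
fused = w1*s1 + w2*s2 = 20.2667 + 15.2528
= 35.5194 m


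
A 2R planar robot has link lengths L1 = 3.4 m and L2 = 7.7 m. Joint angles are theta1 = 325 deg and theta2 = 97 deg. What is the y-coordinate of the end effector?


Convert angles to radians: theta1 = 5.6723, theta2 = 1.693
y = L1*sin(theta1) + L2*sin(theta1+theta2)
y = -1.9502 + 6.7987
y = 4.8485


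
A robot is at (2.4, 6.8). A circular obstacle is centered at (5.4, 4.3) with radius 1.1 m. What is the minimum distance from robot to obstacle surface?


center_dist = sqrt((2.4-5.4)^2 + (6.8-4.3)^2)
= sqrt(9.0 + 6.25)
= 3.9051
min_dist = center_dist - radius = 3.9051 - 1.1 = 2.8051 m


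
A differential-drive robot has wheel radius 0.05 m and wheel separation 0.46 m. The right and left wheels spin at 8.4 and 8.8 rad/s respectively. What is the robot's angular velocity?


vR = r*wR = 0.05*8.4 = 0.42 m/s
vL = r*wL = 0.05*8.8 = 0.44 m/s
v = (vR+vL)/2 = 0.43 m/s
omega = (vR-vL)/L = -0.0435 rad/s
angular velocity = -0.0435 rad/s


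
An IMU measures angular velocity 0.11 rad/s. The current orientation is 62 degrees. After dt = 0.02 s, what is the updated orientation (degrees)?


delta_theta = w * dt = 0.11 * 0.02 = 0.0022 rad
= 0.1261 deg
theta_new = 62 + 0.1261 = 62.1261 deg


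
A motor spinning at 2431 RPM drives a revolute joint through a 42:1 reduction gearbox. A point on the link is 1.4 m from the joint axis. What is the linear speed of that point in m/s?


omega_motor = 2431 * 2*pi/60 = 254.5737 rad/s
omega_joint = omega_motor / 42 = 6.0613 rad/s
v = omega_joint * r = 6.0613 * 1.4
= 8.4858 m/s


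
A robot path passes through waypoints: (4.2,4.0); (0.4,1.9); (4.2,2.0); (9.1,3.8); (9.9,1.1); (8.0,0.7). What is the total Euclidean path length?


Segment lengths:
  seg1 = sqrt((-3.8)^2 + (-2.1)^2) = 4.3417
  seg2 = sqrt((3.8)^2 + (0.1)^2) = 3.8013
  seg3 = sqrt((4.9)^2 + (1.8)^2) = 5.2202
  seg4 = sqrt((0.8)^2 + (-2.7)^2) = 2.816
  seg5 = sqrt((-1.9)^2 + (-0.4)^2) = 1.9416
Total = 18.1208


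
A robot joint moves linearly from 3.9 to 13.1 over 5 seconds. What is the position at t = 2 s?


s = t/T = 2/5 = 0.4
p(t) = p0 + (pf-p0)*s
= 3.9 + (13.1 - 3.9) * 0.4
= 7.58


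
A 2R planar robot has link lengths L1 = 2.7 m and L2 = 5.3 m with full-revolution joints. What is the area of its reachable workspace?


r_max = L1 + L2 = 8.0 m
r_min = |L1 - L2| = 2.6 m
Area = pi*(r_max^2 - r_min^2)
= pi*(64.0 - 6.76)
= pi * 57.24
= 179.8248 m^2


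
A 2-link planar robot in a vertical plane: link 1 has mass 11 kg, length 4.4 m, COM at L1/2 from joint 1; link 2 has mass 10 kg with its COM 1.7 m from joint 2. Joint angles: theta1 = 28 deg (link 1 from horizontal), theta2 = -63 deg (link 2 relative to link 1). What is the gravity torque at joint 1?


Horizontal distance from joint 1 to link-1 COM:
  x_c1 = (L1/2)*cos(t1) = 2.2 * 0.8829 = 1.9425 m
Horizontal distance from joint 1 to link-2 COM:
  x_c2 = L1*cos(t1) + Lc2*cos(t1+t2)
       = 4.4*0.8829 + 1.7*0.8192 = 5.2775 m
tau1 = m1*g*x_c1 + m2*g*x_c2
     = 11*9.81*1.9425 + 10*9.81*5.2775
     = 209.6135 + 517.7255
     = 727.339 Nm


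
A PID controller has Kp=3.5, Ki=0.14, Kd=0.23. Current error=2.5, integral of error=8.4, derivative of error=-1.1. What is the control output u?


u = Kp*e + Ki*int(e) + Kd*de/dt
= 3.5*2.5 + 0.14*8.4 + 0.23*(-1.1)
= 8.75 + 1.176 + -0.253
= 9.673


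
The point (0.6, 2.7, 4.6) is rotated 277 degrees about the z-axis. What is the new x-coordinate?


Rotation about z-axis: x' = x*cos(theta) - y*sin(theta)
= 0.6 * 0.1219 - 2.7 * -0.9925
= 2.753


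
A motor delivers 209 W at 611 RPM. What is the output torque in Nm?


omega = 611 * 2*pi/60 = 63.9838 rad/s
tau = P / omega = 209 / 63.9838
= 3.2665 Nm


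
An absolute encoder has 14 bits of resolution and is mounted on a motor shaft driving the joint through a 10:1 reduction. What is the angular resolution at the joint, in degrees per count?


counts = 2^14 = 16384
effective counts at joint = 16384 * 10 = 163840
resolution = 360 / 163840
= 0.0022 deg/count


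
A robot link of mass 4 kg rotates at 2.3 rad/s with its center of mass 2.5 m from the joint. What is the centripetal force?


F = m * omega^2 * r
= 4 * 2.3^2 * 2.5
= 4 * 5.29 * 2.5
= 52.9 N


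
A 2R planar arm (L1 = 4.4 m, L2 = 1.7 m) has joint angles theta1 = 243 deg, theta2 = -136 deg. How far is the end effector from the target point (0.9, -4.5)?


End effector via forward kinematics:
x = L1*cos(t1) + L2*cos(t1+t2) = -2.4946
y = L1*sin(t1) + L2*sin(t1+t2) = -2.2947
Distance to target:
d = sqrt((0.9 - -2.4946)^2 + (-4.5 - -2.2947)^2)
= sqrt(11.5232 + 4.8633)
= 4.048 m


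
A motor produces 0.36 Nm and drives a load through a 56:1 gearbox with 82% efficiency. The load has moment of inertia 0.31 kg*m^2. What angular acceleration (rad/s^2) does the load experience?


tau_out = tau_motor * N * eta
= 0.36 * 56 * 0.82 = 16.5312 Nm
alpha = tau_out / I = 16.5312 / 0.31
= 53.3265 rad/s^2


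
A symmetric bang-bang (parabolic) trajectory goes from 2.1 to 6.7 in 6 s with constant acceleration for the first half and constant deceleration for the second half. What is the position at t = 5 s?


Symmetric rest-to-rest: each phase covers (pf-p0)/2 in time T/2. 0.5*a*(T/2)^2 = (pf-p0)/2 => a = 4*(pf-p0)/T^2
a = 4*(6.7-2.1)/6^2 = 0.5111
t = 5 is in the deceleration phase (t > T/2).
p = pf - 0.5*a*(T-t)^2 = 6.7 - 0.5*0.5111*1^2
= 6.4444


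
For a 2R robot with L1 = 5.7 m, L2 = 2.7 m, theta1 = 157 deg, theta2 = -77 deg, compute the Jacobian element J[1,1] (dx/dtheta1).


J[1,1] = -L1*sin(t1) - L2*sin(t1+t2)
= -5.7*sin(157) - 2.7*sin(80)
= -4.8861


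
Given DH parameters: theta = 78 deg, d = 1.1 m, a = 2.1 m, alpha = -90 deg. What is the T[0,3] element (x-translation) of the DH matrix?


T[0,3] = a * cos(theta)
= 2.1 * cos(78 deg)
= 2.1 * 0.2079
= 0.4366


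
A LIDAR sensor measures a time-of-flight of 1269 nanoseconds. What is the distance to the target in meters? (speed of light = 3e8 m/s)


tof = 1269 ns = 1.269e-06 s
dist = c * tof / 2
= 3e8 * 1.269e-06 / 2
= 190.35 m


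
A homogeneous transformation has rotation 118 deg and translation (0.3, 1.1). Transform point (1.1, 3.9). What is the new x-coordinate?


x' = cos(theta)*px - sin(theta)*py + tx
= -0.4695*1.1 - 0.8829*3.9 + 0.3
= -3.6599


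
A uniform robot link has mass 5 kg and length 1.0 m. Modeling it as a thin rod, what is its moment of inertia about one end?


I = (1/3) * m * L^2
= (1/3) * 5 * 1.0^2
= 0.333333 * 5 * 1.0
= 1.6667 kg*m^2


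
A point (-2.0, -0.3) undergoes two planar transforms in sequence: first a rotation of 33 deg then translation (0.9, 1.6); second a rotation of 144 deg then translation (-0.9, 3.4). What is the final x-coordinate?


After transform 1:
x1 = cos(33)*-2.0 - sin(33)*-0.3 + 0.9 = -0.6139
y1 = sin(33)*-2.0 + cos(33)*-0.3 + 1.6 = 0.2591
After transform 2:
x2 = cos(144)*-0.6139 - sin(144)*0.2591 + -0.9
= -0.5556


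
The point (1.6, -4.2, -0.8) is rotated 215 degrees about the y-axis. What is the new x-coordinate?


Rotation about y-axis: x' = x*cos(theta) + z*sin(theta)
= 1.6 * -0.8192 + -0.8 * -0.5736
= -0.8518


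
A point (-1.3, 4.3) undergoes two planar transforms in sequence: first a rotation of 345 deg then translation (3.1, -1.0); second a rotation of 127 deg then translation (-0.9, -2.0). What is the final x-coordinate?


After transform 1:
x1 = cos(345)*-1.3 - sin(345)*4.3 + 3.1 = 2.9572
y1 = sin(345)*-1.3 + cos(345)*4.3 + -1.0 = 3.4899
After transform 2:
x2 = cos(127)*2.9572 - sin(127)*3.4899 + -0.9
= -5.4669


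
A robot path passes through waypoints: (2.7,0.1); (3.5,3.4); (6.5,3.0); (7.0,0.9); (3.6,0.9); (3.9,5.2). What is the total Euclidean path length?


Segment lengths:
  seg1 = sqrt((0.8)^2 + (3.3)^2) = 3.3956
  seg2 = sqrt((3.0)^2 + (-0.4)^2) = 3.0265
  seg3 = sqrt((0.5)^2 + (-2.1)^2) = 2.1587
  seg4 = sqrt((-3.4)^2 + (0.0)^2) = 3.4
  seg5 = sqrt((0.3)^2 + (4.3)^2) = 4.3105
Total = 16.2913


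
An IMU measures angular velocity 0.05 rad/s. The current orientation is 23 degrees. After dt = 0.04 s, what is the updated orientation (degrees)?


delta_theta = w * dt = 0.05 * 0.04 = 0.002 rad
= 0.1146 deg
theta_new = 23 + 0.1146 = 23.1146 deg


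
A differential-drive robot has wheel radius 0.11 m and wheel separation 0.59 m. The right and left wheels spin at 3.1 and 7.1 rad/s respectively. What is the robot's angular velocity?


vR = r*wR = 0.11*3.1 = 0.341 m/s
vL = r*wL = 0.11*7.1 = 0.781 m/s
v = (vR+vL)/2 = 0.561 m/s
omega = (vR-vL)/L = -0.7458 rad/s
angular velocity = -0.7458 rad/s


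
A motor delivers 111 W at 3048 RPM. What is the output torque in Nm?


omega = 3048 * 2*pi/60 = 319.1858 rad/s
tau = P / omega = 111 / 319.1858
= 0.3478 Nm


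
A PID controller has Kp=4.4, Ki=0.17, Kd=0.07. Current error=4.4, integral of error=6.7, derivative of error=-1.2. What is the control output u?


u = Kp*e + Ki*int(e) + Kd*de/dt
= 4.4*4.4 + 0.17*6.7 + 0.07*(-1.2)
= 19.36 + 1.139 + -0.084
= 20.415


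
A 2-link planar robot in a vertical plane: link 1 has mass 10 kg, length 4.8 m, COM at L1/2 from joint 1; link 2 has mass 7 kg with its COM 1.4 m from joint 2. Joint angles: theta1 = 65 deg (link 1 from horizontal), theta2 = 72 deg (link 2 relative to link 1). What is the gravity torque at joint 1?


Horizontal distance from joint 1 to link-1 COM:
  x_c1 = (L1/2)*cos(t1) = 2.4 * 0.4226 = 1.0143 m
Horizontal distance from joint 1 to link-2 COM:
  x_c2 = L1*cos(t1) + Lc2*cos(t1+t2)
       = 4.8*0.4226 + 1.4*-0.7314 = 1.0047 m
tau1 = m1*g*x_c1 + m2*g*x_c2
     = 10*9.81*1.0143 + 7*9.81*1.0047
     = 99.5012 + 68.9909
     = 168.4921 Nm


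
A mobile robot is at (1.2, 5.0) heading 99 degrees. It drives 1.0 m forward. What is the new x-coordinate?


x_new = x0 + d*cos(theta)
= 1.2 + 1.0*cos(99)
= 1.2 + -0.1564
= 1.0436


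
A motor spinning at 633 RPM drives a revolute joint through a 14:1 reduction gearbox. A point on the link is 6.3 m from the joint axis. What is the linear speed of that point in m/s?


omega_motor = 633 * 2*pi/60 = 66.2876 rad/s
omega_joint = omega_motor / 14 = 4.7348 rad/s
v = omega_joint * r = 4.7348 * 6.3
= 29.8294 m/s


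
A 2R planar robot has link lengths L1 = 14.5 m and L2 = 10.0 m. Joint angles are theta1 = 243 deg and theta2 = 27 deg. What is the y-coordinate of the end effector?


Convert angles to radians: theta1 = 4.2412, theta2 = 0.4712
y = L1*sin(theta1) + L2*sin(theta1+theta2)
y = -12.9196 + -10.0
y = -22.9196


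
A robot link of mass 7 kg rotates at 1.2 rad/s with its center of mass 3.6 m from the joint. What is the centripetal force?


F = m * omega^2 * r
= 7 * 1.2^2 * 3.6
= 7 * 1.44 * 3.6
= 36.288 N


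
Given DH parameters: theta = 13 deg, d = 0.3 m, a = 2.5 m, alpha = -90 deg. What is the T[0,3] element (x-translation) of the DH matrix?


T[0,3] = a * cos(theta)
= 2.5 * cos(13 deg)
= 2.5 * 0.9744
= 2.4359


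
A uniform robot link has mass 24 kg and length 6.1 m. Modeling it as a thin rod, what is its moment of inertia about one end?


I = (1/3) * m * L^2
= (1/3) * 24 * 6.1^2
= 0.333333 * 24 * 37.21
= 297.68 kg*m^2


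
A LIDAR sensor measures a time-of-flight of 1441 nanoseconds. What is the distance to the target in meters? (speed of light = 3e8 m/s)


tof = 1441 ns = 1.441e-06 s
dist = c * tof / 2
= 3e8 * 1.441e-06 / 2
= 216.15 m


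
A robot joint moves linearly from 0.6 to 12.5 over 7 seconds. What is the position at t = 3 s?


s = t/T = 3/7 = 0.4286
p(t) = p0 + (pf-p0)*s
= 0.6 + (12.5 - 0.6) * 0.4286
= 5.7


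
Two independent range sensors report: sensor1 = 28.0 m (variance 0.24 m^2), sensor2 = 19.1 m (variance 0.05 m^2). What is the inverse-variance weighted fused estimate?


w1 = (1/var1) / (1/var1 + 1/var2)
   = 4.1667 / (4.1667 + 20.0) = 0.1724
w2 = 1 - w1 = 0.8276
fused = w1*s1 + w2*s2 = 4.8276 + 15.8069
= 20.6345 m


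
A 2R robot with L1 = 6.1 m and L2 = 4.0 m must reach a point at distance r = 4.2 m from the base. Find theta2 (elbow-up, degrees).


cos(theta2) = (r^2 - L1^2 - L2^2) / (2*L1*L2)
cos(theta2) = (17.64 - 37.21 - 16.0) / 48.8
cos(theta2) = -0.728893
theta2 = 136.7937 degrees


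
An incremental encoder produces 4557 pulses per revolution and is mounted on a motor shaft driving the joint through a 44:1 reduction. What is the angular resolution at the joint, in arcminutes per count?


counts per rev = 4557
effective counts at joint = 4557 * 44 = 200508
resolution = 360*60 / 200508
= 0.1077 arcmin/count


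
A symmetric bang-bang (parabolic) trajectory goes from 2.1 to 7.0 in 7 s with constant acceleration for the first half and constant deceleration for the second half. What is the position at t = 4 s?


Symmetric rest-to-rest: each phase covers (pf-p0)/2 in time T/2. 0.5*a*(T/2)^2 = (pf-p0)/2 => a = 4*(pf-p0)/T^2
a = 4*(7.0-2.1)/7^2 = 0.4
t = 4 is in the deceleration phase (t > T/2).
p = pf - 0.5*a*(T-t)^2 = 7.0 - 0.5*0.4*3^2
= 5.2


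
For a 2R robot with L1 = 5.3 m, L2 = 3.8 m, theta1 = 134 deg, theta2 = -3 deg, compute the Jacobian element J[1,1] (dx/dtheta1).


J[1,1] = -L1*sin(t1) - L2*sin(t1+t2)
= -5.3*sin(134) - 3.8*sin(131)
= -6.6804


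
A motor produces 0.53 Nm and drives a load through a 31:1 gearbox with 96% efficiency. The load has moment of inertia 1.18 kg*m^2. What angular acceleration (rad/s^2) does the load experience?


tau_out = tau_motor * N * eta
= 0.53 * 31 * 0.96 = 15.7728 Nm
alpha = tau_out / I = 15.7728 / 1.18
= 13.3668 rad/s^2


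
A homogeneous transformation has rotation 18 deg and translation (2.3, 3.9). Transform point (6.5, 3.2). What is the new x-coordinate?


x' = cos(theta)*px - sin(theta)*py + tx
= 0.9511*6.5 - 0.309*3.2 + 2.3
= 7.493


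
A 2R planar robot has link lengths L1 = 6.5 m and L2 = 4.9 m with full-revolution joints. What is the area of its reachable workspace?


r_max = L1 + L2 = 11.4 m
r_min = |L1 - L2| = 1.6 m
Area = pi*(r_max^2 - r_min^2)
= pi*(129.96 - 2.56)
= pi * 127.4
= 400.2389 m^2


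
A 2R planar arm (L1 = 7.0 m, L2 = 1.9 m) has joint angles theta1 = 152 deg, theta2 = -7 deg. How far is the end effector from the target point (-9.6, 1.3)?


End effector via forward kinematics:
x = L1*cos(t1) + L2*cos(t1+t2) = -7.737
y = L1*sin(t1) + L2*sin(t1+t2) = 4.3761
Distance to target:
d = sqrt((-9.6 - -7.737)^2 + (1.3 - 4.3761)^2)
= sqrt(3.4707 + 9.4624)
= 3.5963 m


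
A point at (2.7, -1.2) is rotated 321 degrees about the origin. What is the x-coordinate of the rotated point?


x' = x*cos(theta) - y*sin(theta)
cos(321 deg) = 0.7771, sin(321 deg) = -0.6293
x' = 2.7 * 0.7771 - -1.2 * -0.6293
= 2.0983 - 0.7552
= 1.3431


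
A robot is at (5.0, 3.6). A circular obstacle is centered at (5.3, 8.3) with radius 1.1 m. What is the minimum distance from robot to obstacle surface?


center_dist = sqrt((5.0-5.3)^2 + (3.6-8.3)^2)
= sqrt(0.09 + 22.09)
= 4.7096
min_dist = center_dist - radius = 4.7096 - 1.1 = 3.6096 m


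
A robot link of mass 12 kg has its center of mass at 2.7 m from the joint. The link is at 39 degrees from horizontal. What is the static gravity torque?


tau = m*g*L*cos(angle)
= 12 * 9.81 * 2.7 * cos(39 deg)
= 12 * 9.81 * 2.7 * 0.7771
= 247.0112 Nm


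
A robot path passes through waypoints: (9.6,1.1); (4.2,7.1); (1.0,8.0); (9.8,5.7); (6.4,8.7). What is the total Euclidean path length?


Segment lengths:
  seg1 = sqrt((-5.4)^2 + (6.0)^2) = 8.0722
  seg2 = sqrt((-3.2)^2 + (0.9)^2) = 3.3242
  seg3 = sqrt((8.8)^2 + (-2.3)^2) = 9.0956
  seg4 = sqrt((-3.4)^2 + (3.0)^2) = 4.5343
Total = 25.0262


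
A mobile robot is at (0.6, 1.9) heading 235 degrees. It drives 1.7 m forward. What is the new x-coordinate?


x_new = x0 + d*cos(theta)
= 0.6 + 1.7*cos(235)
= 0.6 + -0.9751
= -0.3751


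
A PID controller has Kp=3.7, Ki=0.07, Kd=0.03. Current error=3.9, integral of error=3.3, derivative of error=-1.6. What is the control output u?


u = Kp*e + Ki*int(e) + Kd*de/dt
= 3.7*3.9 + 0.07*3.3 + 0.03*(-1.6)
= 14.43 + 0.231 + -0.048
= 14.613


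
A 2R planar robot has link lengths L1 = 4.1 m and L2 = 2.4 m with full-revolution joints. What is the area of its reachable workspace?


r_max = L1 + L2 = 6.5 m
r_min = |L1 - L2| = 1.7 m
Area = pi*(r_max^2 - r_min^2)
= pi*(42.25 - 2.89)
= pi * 39.36
= 123.6531 m^2


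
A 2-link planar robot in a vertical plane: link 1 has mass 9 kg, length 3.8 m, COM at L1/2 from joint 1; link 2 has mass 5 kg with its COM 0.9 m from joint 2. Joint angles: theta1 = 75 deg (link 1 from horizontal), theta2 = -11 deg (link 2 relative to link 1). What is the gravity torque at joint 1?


Horizontal distance from joint 1 to link-1 COM:
  x_c1 = (L1/2)*cos(t1) = 1.9 * 0.2588 = 0.4918 m
Horizontal distance from joint 1 to link-2 COM:
  x_c2 = L1*cos(t1) + Lc2*cos(t1+t2)
       = 3.8*0.2588 + 0.9*0.4384 = 1.378 m
tau1 = m1*g*x_c1 + m2*g*x_c2
     = 9*9.81*0.4918 + 5*9.81*1.378
     = 43.4172 + 67.5932
     = 111.0103 Nm


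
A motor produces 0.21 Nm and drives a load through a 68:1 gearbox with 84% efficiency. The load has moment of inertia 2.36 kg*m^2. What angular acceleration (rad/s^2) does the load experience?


tau_out = tau_motor * N * eta
= 0.21 * 68 * 0.84 = 11.9952 Nm
alpha = tau_out / I = 11.9952 / 2.36
= 5.0827 rad/s^2


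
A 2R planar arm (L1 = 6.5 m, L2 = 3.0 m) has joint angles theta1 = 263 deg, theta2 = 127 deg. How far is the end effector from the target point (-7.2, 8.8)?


End effector via forward kinematics:
x = L1*cos(t1) + L2*cos(t1+t2) = 1.8059
y = L1*sin(t1) + L2*sin(t1+t2) = -4.9515
Distance to target:
d = sqrt((-7.2 - 1.8059)^2 + (8.8 - -4.9515)^2)
= sqrt(81.1067 + 189.1051)
= 16.4381 m
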